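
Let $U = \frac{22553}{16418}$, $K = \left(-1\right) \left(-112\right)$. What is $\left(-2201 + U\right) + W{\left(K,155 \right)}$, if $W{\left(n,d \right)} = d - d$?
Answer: $- \frac{36113465}{16418} \approx -2199.6$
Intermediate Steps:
$K = 112$
$U = \frac{22553}{16418}$ ($U = 22553 \cdot \frac{1}{16418} = \frac{22553}{16418} \approx 1.3737$)
$W{\left(n,d \right)} = 0$
$\left(-2201 + U\right) + W{\left(K,155 \right)} = \left(-2201 + \frac{22553}{16418}\right) + 0 = - \frac{36113465}{16418} + 0 = - \frac{36113465}{16418}$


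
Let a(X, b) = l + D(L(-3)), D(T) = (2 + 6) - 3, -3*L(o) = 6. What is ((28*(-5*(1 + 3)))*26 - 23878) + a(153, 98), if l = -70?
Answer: -38503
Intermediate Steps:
L(o) = -2 (L(o) = -1/3*6 = -2)
D(T) = 5 (D(T) = 8 - 3 = 5)
a(X, b) = -65 (a(X, b) = -70 + 5 = -65)
((28*(-5*(1 + 3)))*26 - 23878) + a(153, 98) = ((28*(-5*(1 + 3)))*26 - 23878) - 65 = ((28*(-5*4))*26 - 23878) - 65 = ((28*(-20))*26 - 23878) - 65 = (-560*26 - 23878) - 65 = (-14560 - 23878) - 65 = -38438 - 65 = -38503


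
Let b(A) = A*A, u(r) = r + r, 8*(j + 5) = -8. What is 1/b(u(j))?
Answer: 1/144 ≈ 0.0069444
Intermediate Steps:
j = -6 (j = -5 + (⅛)*(-8) = -5 - 1 = -6)
u(r) = 2*r
b(A) = A²
1/b(u(j)) = 1/((2*(-6))²) = 1/((-12)²) = 1/144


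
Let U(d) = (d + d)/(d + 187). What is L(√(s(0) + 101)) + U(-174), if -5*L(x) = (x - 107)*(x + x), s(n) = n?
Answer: -4366/65 + 214*√101/5 ≈ 362.97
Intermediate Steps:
L(x) = -2*x*(-107 + x)/5 (L(x) = -(x - 107)*(x + x)/5 = -(-107 + x)*2*x/5 = -2*x*(-107 + x)/5)
U(d) = 2*d/(187 + d) (U(d) = (2*d)/(187 + d) = 2*d/(187 + d))
L(√(s(0) + 101)) + U(-174) = 2*√(0 + 101)*(107 - √(0 + 101))/5 + 2*(-174)/(187 - 174) = 2*√101*(107 - √101)/5 + 2*(-174)/13 = 2*√101*(107 - √101)/5 + 2*(-174)*(1/13) = 2*√101*(107 - √101)/5 - 348/13 = -348/13 + 2*√101*(107 - √101)/5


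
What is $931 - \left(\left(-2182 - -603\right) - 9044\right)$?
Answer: $11554$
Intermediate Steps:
$931 - \left(\left(-2182 - -603\right) - 9044\right) = 931 - \left(\left(-2182 + 603\right) - 9044\right) = 931 - \left(-1579 - 9044\right) = 931 - -10623 = 931 + 10623 = 11554$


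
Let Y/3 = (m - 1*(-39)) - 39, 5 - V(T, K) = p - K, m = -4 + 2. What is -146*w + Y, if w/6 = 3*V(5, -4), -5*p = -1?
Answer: -10542/5 ≈ -2108.4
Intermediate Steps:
p = ⅕ (p = -⅕*(-1) = ⅕ ≈ 0.20000)
m = -2
V(T, K) = 24/5 + K (V(T, K) = 5 - (⅕ - K) = 5 + (-⅕ + K) = 24/5 + K)
w = 72/5 (w = 6*(3*(24/5 - 4)) = 6*(3*(⅘)) = 6*(12/5) = 72/5 ≈ 14.400)
Y = -6 (Y = 3*((-2 - 1*(-39)) - 39) = 3*((-2 + 39) - 39) = 3*(37 - 39) = 3*(-2) = -6)
-146*w + Y = -146*72/5 - 6 = -10512/5 - 6 = -10542/5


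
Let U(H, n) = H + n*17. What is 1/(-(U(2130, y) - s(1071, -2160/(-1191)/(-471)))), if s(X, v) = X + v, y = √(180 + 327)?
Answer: -1371376183393/1262550050710586 + 858563837261*√3/3787650152131758 ≈ -0.00069358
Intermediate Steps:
y = 13*√3 (y = √507 = 13*√3 ≈ 22.517)
U(H, n) = H + 17*n
1/(-(U(2130, y) - s(1071, -2160/(-1191)/(-471)))) = 1/(-((2130 + 17*(13*√3)) - (1071 - 2160/(-1191)/(-471)))) = 1/(-((2130 + 221*√3) - (1071 - 2160*(-1/1191)*(-1/471)))) = 1/(-((2130 + 221*√3) - (1071 + (720/397)*(-1/471)))) = 1/(-((2130 + 221*√3) - (1071 - 240/62329))) = 1/(-((2130 + 221*√3) - 1*66754119/62329)) = 1/(-((2130 + 221*√3) - 66754119/62329)) = 1/(-(66006651/62329 + 221*√3)) = 1/(-66006651/62329 - 221*√3)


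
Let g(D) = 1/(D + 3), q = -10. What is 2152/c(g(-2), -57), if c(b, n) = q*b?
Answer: -1076/5 ≈ -215.20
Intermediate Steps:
g(D) = 1/(3 + D)
c(b, n) = -10*b
2152/c(g(-2), -57) = 2152/((-10/(3 - 2))) = 2152/((-10/1)) = 2152/((-10*1)) = 2152/(-10) = 2152*(-⅒) = -1076/5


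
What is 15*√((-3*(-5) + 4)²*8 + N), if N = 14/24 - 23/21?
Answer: 5*√5093529/14 ≈ 806.03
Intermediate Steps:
N = -43/84 (N = 14*(1/24) - 23*1/21 = 7/12 - 23/21 = -43/84 ≈ -0.51190)
15*√((-3*(-5) + 4)²*8 + N) = 15*√((-3*(-5) + 4)²*8 - 43/84) = 15*√((15 + 4)²*8 - 43/84) = 15*√(19²*8 - 43/84) = 15*√(361*8 - 43/84) = 15*√(2888 - 43/84) = 15*√(242549/84) = 15*(√5093529/42) = 5*√5093529/14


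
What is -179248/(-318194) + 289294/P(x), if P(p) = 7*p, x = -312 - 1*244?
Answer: -22838495455/309602762 ≈ -73.767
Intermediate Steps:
x = -556 (x = -312 - 244 = -556)
-179248/(-318194) + 289294/P(x) = -179248/(-318194) + 289294/((7*(-556))) = -179248*(-1/318194) + 289294/(-3892) = 89624/159097 + 289294*(-1/3892) = 89624/159097 - 144647/1946 = -22838495455/309602762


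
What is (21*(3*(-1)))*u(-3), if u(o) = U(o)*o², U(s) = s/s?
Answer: -567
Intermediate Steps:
U(s) = 1
u(o) = o² (u(o) = 1*o² = o²)
(21*(3*(-1)))*u(-3) = (21*(3*(-1)))*(-3)² = (21*(-3))*9 = -63*9 = -567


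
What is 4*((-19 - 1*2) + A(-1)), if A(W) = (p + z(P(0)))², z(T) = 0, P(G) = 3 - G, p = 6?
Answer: 60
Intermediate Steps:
A(W) = 36 (A(W) = (6 + 0)² = 6² = 36)
4*((-19 - 1*2) + A(-1)) = 4*((-19 - 1*2) + 36) = 4*((-19 - 2) + 36) = 4*(-21 + 36) = 4*15 = 60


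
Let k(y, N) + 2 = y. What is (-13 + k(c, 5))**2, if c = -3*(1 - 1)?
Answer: 225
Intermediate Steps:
c = 0 (c = -3*0 = 0)
k(y, N) = -2 + y
(-13 + k(c, 5))**2 = (-13 + (-2 + 0))**2 = (-13 - 2)**2 = (-15)**2 = 225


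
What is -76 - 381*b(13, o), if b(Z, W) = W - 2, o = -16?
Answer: 6782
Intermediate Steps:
b(Z, W) = -2 + W
-76 - 381*b(13, o) = -76 - 381*(-2 - 16) = -76 - 381*(-18) = -76 + 6858 = 6782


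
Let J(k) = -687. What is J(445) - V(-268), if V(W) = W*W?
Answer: -72511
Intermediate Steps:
V(W) = W²
J(445) - V(-268) = -687 - 1*(-268)² = -687 - 1*71824 = -687 - 71824 = -72511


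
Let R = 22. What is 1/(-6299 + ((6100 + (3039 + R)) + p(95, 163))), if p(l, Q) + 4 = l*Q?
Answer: 1/18343 ≈ 5.4517e-5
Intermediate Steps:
p(l, Q) = -4 + Q*l (p(l, Q) = -4 + l*Q = -4 + Q*l)
1/(-6299 + ((6100 + (3039 + R)) + p(95, 163))) = 1/(-6299 + ((6100 + (3039 + 22)) + (-4 + 163*95))) = 1/(-6299 + ((6100 + 3061) + (-4 + 15485))) = 1/(-6299 + (9161 + 15481)) = 1/(-6299 + 24642) = 1/18343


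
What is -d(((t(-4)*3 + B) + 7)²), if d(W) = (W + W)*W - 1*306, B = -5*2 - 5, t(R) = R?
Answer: -319694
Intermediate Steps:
B = -15 (B = -10 - 5 = -15)
d(W) = -306 + 2*W² (d(W) = (2*W)*W - 306 = 2*W² - 306 = -306 + 2*W²)
-d(((t(-4)*3 + B) + 7)²) = -(-306 + 2*(((-4*3 - 15) + 7)²)²) = -(-306 + 2*(((-12 - 15) + 7)²)²) = -(-306 + 2*((-27 + 7)²)²) = -(-306 + 2*((-20)²)²) = -(-306 + 2*400²) = -(-306 + 2*160000) = -(-306 + 320000) = -1*319694 = -319694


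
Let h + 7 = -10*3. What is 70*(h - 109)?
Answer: -10220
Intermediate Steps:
h = -37 (h = -7 - 10*3 = -7 - 30 = -37)
70*(h - 109) = 70*(-37 - 109) = 70*(-146) = -10220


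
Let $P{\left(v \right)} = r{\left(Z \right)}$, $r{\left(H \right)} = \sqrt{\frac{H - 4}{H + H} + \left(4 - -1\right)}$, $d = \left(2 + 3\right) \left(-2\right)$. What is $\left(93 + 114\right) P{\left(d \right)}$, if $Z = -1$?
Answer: $\frac{207 \sqrt{30}}{2} \approx 566.89$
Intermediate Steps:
$d = -10$ ($d = 5 \left(-2\right) = -10$)
$r{\left(H \right)} = \sqrt{5 + \frac{-4 + H}{2 H}}$ ($r{\left(H \right)} = \sqrt{\frac{-4 + H}{2 H} + \left(4 + 1\right)} = \sqrt{\left(-4 + H\right) \frac{1}{2 H} + 5} = \sqrt{\frac{-4 + H}{2 H} + 5} = \sqrt{5 + \frac{-4 + H}{2 H}}$)
$P{\left(v \right)} = \frac{\sqrt{30}}{2}$ ($P{\left(v \right)} = \frac{\sqrt{22 - \frac{8}{-1}}}{2} = \frac{\sqrt{22 - -8}}{2} = \frac{\sqrt{22 + 8}}{2} = \frac{\sqrt{30}}{2}$)
$\left(93 + 114\right) P{\left(d \right)} = \left(93 + 114\right) \frac{\sqrt{30}}{2} = 207 \frac{\sqrt{30}}{2} = \frac{207 \sqrt{30}}{2}$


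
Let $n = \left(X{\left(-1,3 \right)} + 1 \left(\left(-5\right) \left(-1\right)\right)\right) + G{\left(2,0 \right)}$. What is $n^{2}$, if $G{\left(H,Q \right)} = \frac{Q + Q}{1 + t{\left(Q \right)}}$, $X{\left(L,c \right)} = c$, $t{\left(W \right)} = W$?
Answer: $64$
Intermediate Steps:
$G{\left(H,Q \right)} = \frac{2 Q}{1 + Q}$ ($G{\left(H,Q \right)} = \frac{Q + Q}{1 + Q} = \frac{2 Q}{1 + Q}$)
$n = 8$ ($n = \left(3 + 1 \left(\left(-5\right) \left(-1\right)\right)\right) + 2 \cdot 0 \frac{1}{1 + 0} = \left(3 + 1 \cdot 5\right) + 2 \cdot 0 \cdot 1^{-1} = \left(3 + 5\right) + 2 \cdot 0 \cdot 1 = 8 + 0 = 8$)
$n^{2} = 8^{2} = 64$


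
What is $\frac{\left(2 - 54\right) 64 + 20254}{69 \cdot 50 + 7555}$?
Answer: $\frac{546}{355} \approx 1.538$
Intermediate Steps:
$\frac{\left(2 - 54\right) 64 + 20254}{69 \cdot 50 + 7555} = \frac{\left(-52\right) 64 + 20254}{3450 + 7555} = \frac{-3328 + 20254}{11005} = 16926 \cdot \frac{1}{11005} = \frac{546}{355}$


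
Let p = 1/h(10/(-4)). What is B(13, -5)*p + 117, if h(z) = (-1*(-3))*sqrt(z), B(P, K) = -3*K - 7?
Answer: 117 - 8*I*sqrt(10)/15 ≈ 117.0 - 1.6865*I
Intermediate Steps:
B(P, K) = -7 - 3*K
h(z) = 3*sqrt(z)
p = -I*sqrt(10)/15 (p = 1/(3*sqrt(10/(-4))) = 1/(3*sqrt(10*(-1/4))) = 1/(3*sqrt(-5/2)) = 1/(3*(I*sqrt(10)/2)) = 1/(3*I*sqrt(10)/2) = -I*sqrt(10)/15 ≈ -0.21082*I)
B(13, -5)*p + 117 = (-7 - 3*(-5))*(-I*sqrt(10)/15) + 117 = (-7 + 15)*(-I*sqrt(10)/15) + 117 = 8*(-I*sqrt(10)/15) + 117 = -8*I*sqrt(10)/15 + 117 = 117 - 8*I*sqrt(10)/15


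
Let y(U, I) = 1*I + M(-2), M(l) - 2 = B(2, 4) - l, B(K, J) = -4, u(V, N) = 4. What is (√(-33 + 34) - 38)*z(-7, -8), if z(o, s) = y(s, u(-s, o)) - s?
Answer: -444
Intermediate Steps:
M(l) = -2 - l (M(l) = 2 + (-4 - l) = -2 - l)
y(U, I) = I (y(U, I) = 1*I + (-2 - 1*(-2)) = I + (-2 + 2) = I + 0 = I)
z(o, s) = 4 - s
(√(-33 + 34) - 38)*z(-7, -8) = (√(-33 + 34) - 38)*(4 - 1*(-8)) = (√1 - 38)*(4 + 8) = (1 - 38)*12 = -37*12 = -444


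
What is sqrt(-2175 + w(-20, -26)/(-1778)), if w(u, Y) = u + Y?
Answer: 4*I*sqrt(107432983)/889 ≈ 46.637*I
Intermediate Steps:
w(u, Y) = Y + u
sqrt(-2175 + w(-20, -26)/(-1778)) = sqrt(-2175 + (-26 - 20)/(-1778)) = sqrt(-2175 - 46*(-1/1778)) = sqrt(-2175 + 23/889) = sqrt(-1933552/889) = 4*I*sqrt(107432983)/889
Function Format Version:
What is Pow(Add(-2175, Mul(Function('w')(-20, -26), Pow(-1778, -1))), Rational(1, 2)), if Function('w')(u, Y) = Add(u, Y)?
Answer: Mul(Rational(4, 889), I, Pow(107432983, Rational(1, 2))) ≈ Mul(46.637, I)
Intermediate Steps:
Function('w')(u, Y) = Add(Y, u)
Pow(Add(-2175, Mul(Function('w')(-20, -26), Pow(-1778, -1))), Rational(1, 2)) = Pow(Add(-2175, Mul(Add(-26, -20), Pow(-1778, -1))), Rational(1, 2)) = Pow(Add(-2175, Mul(-46, Rational(-1, 1778))), Rational(1, 2)) = Pow(Add(-2175, Rational(23, 889)), Rational(1, 2)) = Pow(Rational(-1933552, 889), Rational(1, 2)) = Mul(Rational(4, 889), I, Pow(107432983, Rational(1, 2)))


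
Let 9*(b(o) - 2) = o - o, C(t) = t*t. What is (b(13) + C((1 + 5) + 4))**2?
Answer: 10404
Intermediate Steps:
C(t) = t**2
b(o) = 2 (b(o) = 2 + (o - o)/9 = 2 + (1/9)*0 = 2 + 0 = 2)
(b(13) + C((1 + 5) + 4))**2 = (2 + ((1 + 5) + 4)**2)**2 = (2 + (6 + 4)**2)**2 = (2 + 10**2)**2 = (2 + 100)**2 = 102**2 = 10404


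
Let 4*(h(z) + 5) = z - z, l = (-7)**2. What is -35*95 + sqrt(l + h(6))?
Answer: -3325 + 2*sqrt(11) ≈ -3318.4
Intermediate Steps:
l = 49
h(z) = -5 (h(z) = -5 + (z - z)/4 = -5 + (1/4)*0 = -5 + 0 = -5)
-35*95 + sqrt(l + h(6)) = -35*95 + sqrt(49 - 5) = -3325 + sqrt(44) = -3325 + 2*sqrt(11)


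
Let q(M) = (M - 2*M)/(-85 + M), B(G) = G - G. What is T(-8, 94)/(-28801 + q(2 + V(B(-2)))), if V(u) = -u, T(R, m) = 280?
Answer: -23240/2390481 ≈ -0.0097219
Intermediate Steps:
B(G) = 0
q(M) = -M/(-85 + M) (q(M) = (-M)/(-85 + M) = -M/(-85 + M))
T(-8, 94)/(-28801 + q(2 + V(B(-2)))) = 280/(-28801 - (2 - 1*0)/(-85 + (2 - 1*0))) = 280/(-28801 - (2 + 0)/(-85 + (2 + 0))) = 280/(-28801 - 1*2/(-85 + 2)) = 280/(-28801 - 1*2/(-83)) = 280/(-28801 - 1*2*(-1/83)) = 280/(-28801 + 2/83) = 280/(-2390481/83) = 280*(-83/2390481) = -23240/2390481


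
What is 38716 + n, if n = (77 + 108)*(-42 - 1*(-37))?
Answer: 37791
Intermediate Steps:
n = -925 (n = 185*(-42 + 37) = 185*(-5) = -925)
38716 + n = 38716 - 925 = 37791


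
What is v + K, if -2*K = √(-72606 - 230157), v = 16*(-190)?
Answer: -3040 - I*√302763/2 ≈ -3040.0 - 275.12*I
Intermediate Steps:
v = -3040
K = -I*√302763/2 (K = -√(-72606 - 230157)/2 = -I*√302763/2 ≈ -275.12*I)
v + K = -3040 - I*√302763/2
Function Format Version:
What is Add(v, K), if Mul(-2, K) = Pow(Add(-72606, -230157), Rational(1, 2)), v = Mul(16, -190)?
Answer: Add(-3040, Mul(Rational(-1, 2), I, Pow(302763, Rational(1, 2)))) ≈ Add(-3040.0, Mul(-275.12, I))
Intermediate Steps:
v = -3040
K = Mul(Rational(-1, 2), I, Pow(302763, Rational(1, 2))) (K = Mul(Rational(-1, 2), Pow(Add(-72606, -230157), Rational(1, 2))) = Mul(Rational(-1, 2), Pow(-302763, Rational(1, 2))) = Mul(Rational(-1, 2), Mul(I, Pow(302763, Rational(1, 2)))) = Mul(Rational(-1, 2), I, Pow(302763, Rational(1, 2))) ≈ Mul(-275.12, I))
Add(v, K) = Add(-3040, Mul(Rational(-1, 2), I, Pow(302763, Rational(1, 2))))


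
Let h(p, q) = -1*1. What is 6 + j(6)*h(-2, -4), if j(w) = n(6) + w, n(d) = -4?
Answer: 4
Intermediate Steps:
j(w) = -4 + w
h(p, q) = -1
6 + j(6)*h(-2, -4) = 6 + (-4 + 6)*(-1) = 6 + 2*(-1) = 6 - 2 = 4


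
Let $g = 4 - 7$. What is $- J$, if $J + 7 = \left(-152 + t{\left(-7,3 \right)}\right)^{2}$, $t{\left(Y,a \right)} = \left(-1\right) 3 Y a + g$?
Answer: $-8457$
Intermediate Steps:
$g = -3$ ($g = 4 - 7 = -3$)
$t{\left(Y,a \right)} = -3 - 3 Y a$ ($t{\left(Y,a \right)} = \left(-1\right) 3 Y a - 3 = - 3 Y a - 3 = -3 - 3 Y a$)
$J = 8457$ ($J = -7 + \left(-152 - \left(3 - 63\right)\right)^{2} = -7 + \left(-152 + \left(-3 + 63\right)\right)^{2} = -7 + \left(-152 + 60\right)^{2} = -7 + \left(-92\right)^{2} = -7 + 8464 = 8457$)
$- J = \left(-1\right) 8457 = -8457$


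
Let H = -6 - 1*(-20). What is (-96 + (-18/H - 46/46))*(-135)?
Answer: 92880/7 ≈ 13269.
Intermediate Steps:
H = 14 (H = -6 + 20 = 14)
(-96 + (-18/H - 46/46))*(-135) = (-96 + (-18/14 - 46/46))*(-135) = (-96 + (-18*1/14 - 46*1/46))*(-135) = (-96 + (-9/7 - 1))*(-135) = (-96 - 16/7)*(-135) = -688/7*(-135) = 92880/7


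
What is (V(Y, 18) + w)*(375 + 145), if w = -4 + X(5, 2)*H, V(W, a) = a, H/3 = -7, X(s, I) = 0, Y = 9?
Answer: 7280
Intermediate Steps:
H = -21 (H = 3*(-7) = -21)
w = -4 (w = -4 + 0*(-21) = -4 + 0 = -4)
(V(Y, 18) + w)*(375 + 145) = (18 - 4)*(375 + 145) = 14*520 = 7280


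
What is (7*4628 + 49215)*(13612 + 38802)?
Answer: 4277558954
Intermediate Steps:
(7*4628 + 49215)*(13612 + 38802) = (32396 + 49215)*52414 = 81611*52414 = 4277558954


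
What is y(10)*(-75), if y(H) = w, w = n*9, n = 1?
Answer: -675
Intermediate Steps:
w = 9 (w = 1*9 = 9)
y(H) = 9
y(10)*(-75) = 9*(-75) = -675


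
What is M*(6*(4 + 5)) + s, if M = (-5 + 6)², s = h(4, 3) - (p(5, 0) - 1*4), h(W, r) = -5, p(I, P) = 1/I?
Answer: 264/5 ≈ 52.800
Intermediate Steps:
s = -6/5 (s = -5 - (1/5 - 1*4) = -5 - (⅕ - 4) = -5 - 1*(-19/5) = -5 + 19/5 = -6/5 ≈ -1.2000)
M = 1 (M = 1² = 1)
M*(6*(4 + 5)) + s = 1*(6*(4 + 5)) - 6/5 = 1*(6*9) - 6/5 = 1*54 - 6/5 = 54 - 6/5 = 264/5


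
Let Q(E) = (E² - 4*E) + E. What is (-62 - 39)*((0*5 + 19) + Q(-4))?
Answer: -4747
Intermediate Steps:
Q(E) = E² - 3*E
(-62 - 39)*((0*5 + 19) + Q(-4)) = (-62 - 39)*((0*5 + 19) - 4*(-3 - 4)) = -101*((0 + 19) - 4*(-7)) = -101*(19 + 28) = -101*47 = -4747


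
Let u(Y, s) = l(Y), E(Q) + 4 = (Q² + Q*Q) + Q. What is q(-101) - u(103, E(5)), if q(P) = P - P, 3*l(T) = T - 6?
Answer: -97/3 ≈ -32.333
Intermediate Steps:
l(T) = -2 + T/3 (l(T) = (T - 6)/3 = (-6 + T)/3 = -2 + T/3)
E(Q) = -4 + Q + 2*Q² (E(Q) = -4 + ((Q² + Q*Q) + Q) = -4 + ((Q² + Q²) + Q) = -4 + (2*Q² + Q) = -4 + (Q + 2*Q²) = -4 + Q + 2*Q²)
u(Y, s) = -2 + Y/3
q(P) = 0
q(-101) - u(103, E(5)) = 0 - (-2 + (⅓)*103) = 0 - (-2 + 103/3) = 0 - 1*97/3 = 0 - 97/3 = -97/3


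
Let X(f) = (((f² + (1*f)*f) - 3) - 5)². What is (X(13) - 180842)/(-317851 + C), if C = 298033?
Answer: 35971/9909 ≈ 3.6301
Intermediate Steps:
X(f) = (-8 + 2*f²)² (X(f) = (((f² + f*f) - 3) - 5)² = (((f² + f²) - 3) - 5)² = ((2*f² - 3) - 5)² = ((-3 + 2*f²) - 5)² = (-8 + 2*f²)²)
(X(13) - 180842)/(-317851 + C) = (4*(-4 + 13²)² - 180842)/(-317851 + 298033) = (4*(-4 + 169)² - 180842)/(-19818) = (4*165² - 180842)*(-1/19818) = (4*27225 - 180842)*(-1/19818) = (108900 - 180842)*(-1/19818) = -71942*(-1/19818) = 35971/9909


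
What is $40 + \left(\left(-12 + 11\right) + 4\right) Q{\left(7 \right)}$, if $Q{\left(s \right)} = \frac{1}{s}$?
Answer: $\frac{283}{7} \approx 40.429$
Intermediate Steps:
$40 + \left(\left(-12 + 11\right) + 4\right) Q{\left(7 \right)} = 40 + \frac{\left(-12 + 11\right) + 4}{7} = 40 + \left(-1 + 4\right) \frac{1}{7} = 40 + 3 \cdot \frac{1}{7} = 40 + \frac{3}{7} = \frac{283}{7}$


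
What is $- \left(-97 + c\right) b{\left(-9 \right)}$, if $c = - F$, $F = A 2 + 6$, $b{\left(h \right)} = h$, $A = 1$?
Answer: $-945$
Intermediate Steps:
$F = 8$ ($F = 1 \cdot 2 + 6 = 2 + 6 = 8$)
$c = -8$ ($c = \left(-1\right) 8 = -8$)
$- \left(-97 + c\right) b{\left(-9 \right)} = - \left(-97 - 8\right) \left(-9\right) = - \left(-105\right) \left(-9\right) = \left(-1\right) 945 = -945$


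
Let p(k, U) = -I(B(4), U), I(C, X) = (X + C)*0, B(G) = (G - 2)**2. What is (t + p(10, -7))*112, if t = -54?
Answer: -6048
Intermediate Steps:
B(G) = (-2 + G)**2
I(C, X) = 0 (I(C, X) = (C + X)*0 = 0)
p(k, U) = 0 (p(k, U) = -1*0 = 0)
(t + p(10, -7))*112 = (-54 + 0)*112 = -54*112 = -6048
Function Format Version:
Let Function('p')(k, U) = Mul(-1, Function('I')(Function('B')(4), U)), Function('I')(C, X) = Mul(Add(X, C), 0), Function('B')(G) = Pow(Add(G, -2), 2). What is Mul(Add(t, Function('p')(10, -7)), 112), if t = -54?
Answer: -6048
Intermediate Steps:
Function('B')(G) = Pow(Add(-2, G), 2)
Function('I')(C, X) = 0 (Function('I')(C, X) = Mul(Add(C, X), 0) = 0)
Function('p')(k, U) = 0 (Function('p')(k, U) = Mul(-1, 0) = 0)
Mul(Add(t, Function('p')(10, -7)), 112) = Mul(Add(-54, 0), 112) = Mul(-54, 112) = -6048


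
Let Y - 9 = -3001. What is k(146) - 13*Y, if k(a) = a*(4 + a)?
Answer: 60796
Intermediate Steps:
Y = -2992 (Y = 9 - 3001 = -2992)
k(146) - 13*Y = 146*(4 + 146) - 13*(-2992) = 146*150 + 38896 = 21900 + 38896 = 60796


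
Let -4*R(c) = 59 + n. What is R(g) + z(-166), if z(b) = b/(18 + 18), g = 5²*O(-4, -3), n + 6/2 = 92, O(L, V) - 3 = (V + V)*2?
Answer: -749/18 ≈ -41.611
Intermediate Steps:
O(L, V) = 3 + 4*V (O(L, V) = 3 + (V + V)*2 = 3 + (2*V)*2 = 3 + 4*V)
n = 89 (n = -3 + 92 = 89)
g = -225 (g = 5²*(3 + 4*(-3)) = 25*(3 - 12) = 25*(-9) = -225)
z(b) = b/36
R(c) = -37 (R(c) = -(59 + 89)/4 = -¼*148 = -37)
R(g) + z(-166) = -37 + (1/36)*(-166) = -37 - 83/18 = -749/18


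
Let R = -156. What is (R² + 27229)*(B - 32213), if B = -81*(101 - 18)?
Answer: -2007734840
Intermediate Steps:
B = -6723 (B = -81*83 = -6723)
(R² + 27229)*(B - 32213) = ((-156)² + 27229)*(-6723 - 32213) = (24336 + 27229)*(-38936) = 51565*(-38936) = -2007734840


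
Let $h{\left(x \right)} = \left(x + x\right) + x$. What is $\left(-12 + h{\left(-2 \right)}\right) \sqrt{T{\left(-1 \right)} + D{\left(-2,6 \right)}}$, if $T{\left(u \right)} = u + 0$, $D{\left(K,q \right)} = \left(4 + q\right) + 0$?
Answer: $-54$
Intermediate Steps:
$h{\left(x \right)} = 3 x$ ($h{\left(x \right)} = 2 x + x = 3 x$)
$D{\left(K,q \right)} = 4 + q$
$T{\left(u \right)} = u$
$\left(-12 + h{\left(-2 \right)}\right) \sqrt{T{\left(-1 \right)} + D{\left(-2,6 \right)}} = \left(-12 + 3 \left(-2\right)\right) \sqrt{-1 + \left(4 + 6\right)} = \left(-12 - 6\right) \sqrt{-1 + 10} = - 18 \sqrt{9} = \left(-18\right) 3 = -54$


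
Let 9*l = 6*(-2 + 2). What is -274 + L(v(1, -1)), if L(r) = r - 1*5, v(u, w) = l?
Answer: -279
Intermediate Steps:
l = 0 (l = (6*(-2 + 2))/9 = (6*0)/9 = (1/9)*0 = 0)
v(u, w) = 0
L(r) = -5 + r (L(r) = r - 5 = -5 + r)
-274 + L(v(1, -1)) = -274 + (-5 + 0) = -274 - 5 = -279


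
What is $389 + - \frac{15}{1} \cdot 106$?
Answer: $-1201$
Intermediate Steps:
$389 + - \frac{15}{1} \cdot 106 = 389 + \left(-15\right) 1 \cdot 106 = 389 - 1590 = -1201$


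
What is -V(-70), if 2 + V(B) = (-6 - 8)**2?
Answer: -194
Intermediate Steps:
V(B) = 194 (V(B) = -2 + (-6 - 8)**2 = -2 + (-14)**2 = -2 + 196 = 194)
-V(-70) = -1*194 = -194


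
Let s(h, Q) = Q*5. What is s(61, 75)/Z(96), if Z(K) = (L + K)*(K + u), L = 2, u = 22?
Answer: 375/11564 ≈ 0.032428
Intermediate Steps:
s(h, Q) = 5*Q
Z(K) = (2 + K)*(22 + K) (Z(K) = (2 + K)*(K + 22) = (2 + K)*(22 + K))
s(61, 75)/Z(96) = (5*75)/(44 + 96² + 24*96) = 375/(44 + 9216 + 2304) = 375/11564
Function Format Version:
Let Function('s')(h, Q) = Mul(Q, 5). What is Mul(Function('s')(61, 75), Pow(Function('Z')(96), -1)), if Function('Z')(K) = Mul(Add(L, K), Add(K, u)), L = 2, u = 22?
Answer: Rational(375, 11564) ≈ 0.032428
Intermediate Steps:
Function('s')(h, Q) = Mul(5, Q)
Function('Z')(K) = Mul(Add(2, K), Add(22, K)) (Function('Z')(K) = Mul(Add(2, K), Add(K, 22)) = Mul(Add(2, K), Add(22, K)))
Mul(Function('s')(61, 75), Pow(Function('Z')(96), -1)) = Mul(Mul(5, 75), Pow(Add(44, Pow(96, 2), Mul(24, 96)), -1)) = Mul(375, Pow(Add(44, 9216, 2304), -1)) = Mul(375, Pow(11564, -1)) = Mul(375, Rational(1, 11564)) = Rational(375, 11564)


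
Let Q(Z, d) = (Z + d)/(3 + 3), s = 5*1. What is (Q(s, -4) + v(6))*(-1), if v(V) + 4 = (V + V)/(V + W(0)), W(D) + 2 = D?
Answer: ⅚ ≈ 0.83333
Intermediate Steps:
W(D) = -2 + D
s = 5
v(V) = -4 + 2*V/(-2 + V) (v(V) = -4 + (V + V)/(V + (-2 + 0)) = -4 + (2*V)/(V - 2) = -4 + (2*V)/(-2 + V) = -4 + 2*V/(-2 + V))
Q(Z, d) = Z/6 + d/6 (Q(Z, d) = (Z + d)/6 = (Z + d)*(⅙) = Z/6 + d/6)
(Q(s, -4) + v(6))*(-1) = (((⅙)*5 + (⅙)*(-4)) + 2*(4 - 1*6)/(-2 + 6))*(-1) = ((⅚ - ⅔) + 2*(4 - 6)/4)*(-1) = (⅙ + 2*(¼)*(-2))*(-1) = (⅙ - 1)*(-1) = -⅚*(-1) = ⅚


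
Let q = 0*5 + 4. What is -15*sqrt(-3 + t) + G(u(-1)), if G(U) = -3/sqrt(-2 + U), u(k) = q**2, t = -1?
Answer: -30*I - 3*sqrt(14)/14 ≈ -0.80178 - 30.0*I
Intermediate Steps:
q = 4 (q = 0 + 4 = 4)
u(k) = 16 (u(k) = 4**2 = 16)
G(U) = -3/sqrt(-2 + U)
-15*sqrt(-3 + t) + G(u(-1)) = -15*sqrt(-3 - 1) - 3/sqrt(-2 + 16) = -30*I - 3*sqrt(14)/14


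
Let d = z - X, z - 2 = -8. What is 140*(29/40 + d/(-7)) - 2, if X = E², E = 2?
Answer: 599/2 ≈ 299.50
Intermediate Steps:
z = -6 (z = 2 - 8 = -6)
X = 4 (X = 2² = 4)
d = -10 (d = -6 - 1*4 = -6 - 4 = -10)
140*(29/40 + d/(-7)) - 2 = 140*(29/40 - 10/(-7)) - 2 = 140*(29*(1/40) - 10*(-⅐)) - 2 = 140*(29/40 + 10/7) - 2 = 140*(603/280) - 2 = 603/2 - 2 = 599/2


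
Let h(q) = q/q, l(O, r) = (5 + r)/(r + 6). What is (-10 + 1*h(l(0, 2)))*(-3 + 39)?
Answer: -324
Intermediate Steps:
l(O, r) = (5 + r)/(6 + r)
h(q) = 1
(-10 + 1*h(l(0, 2)))*(-3 + 39) = (-10 + 1*1)*(-3 + 39) = (-10 + 1)*36 = -9*36 = -324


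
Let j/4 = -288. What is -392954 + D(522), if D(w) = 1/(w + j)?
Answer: -247561021/630 ≈ -3.9295e+5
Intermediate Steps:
j = -1152 (j = 4*(-288) = -1152)
D(w) = 1/(-1152 + w) (D(w) = 1/(w - 1152) = 1/(-1152 + w))
-392954 + D(522) = -392954 + 1/(-1152 + 522) = -392954 + 1/(-630) = -392954 - 1/630 = -247561021/630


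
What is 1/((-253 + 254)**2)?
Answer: 1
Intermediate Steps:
1/((-253 + 254)**2) = 1/(1**2) = 1/1 = 1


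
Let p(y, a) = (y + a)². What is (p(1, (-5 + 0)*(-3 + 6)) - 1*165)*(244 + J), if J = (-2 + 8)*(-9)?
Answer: 5890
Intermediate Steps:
p(y, a) = (a + y)²
J = -54 (J = 6*(-9) = -54)
(p(1, (-5 + 0)*(-3 + 6)) - 1*165)*(244 + J) = (((-5 + 0)*(-3 + 6) + 1)² - 1*165)*(244 - 54) = ((-5*3 + 1)² - 165)*190 = ((-15 + 1)² - 165)*190 = ((-14)² - 165)*190 = (196 - 165)*190 = 31*190 = 5890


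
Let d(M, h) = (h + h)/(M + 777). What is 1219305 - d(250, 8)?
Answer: 1252226219/1027 ≈ 1.2193e+6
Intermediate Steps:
d(M, h) = 2*h/(777 + M) (d(M, h) = (2*h)/(777 + M) = 2*h/(777 + M))
1219305 - d(250, 8) = 1219305 - 2*8/(777 + 250) = 1219305 - 2*8/1027 = 1219305 - 1*16/1027 = 1219305 - 16/1027 = 1252226219/1027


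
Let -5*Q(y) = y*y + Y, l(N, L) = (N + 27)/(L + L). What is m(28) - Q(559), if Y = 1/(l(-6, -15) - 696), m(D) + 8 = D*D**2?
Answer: 2941474357/34835 ≈ 84440.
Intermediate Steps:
m(D) = -8 + D**3 (m(D) = -8 + D*D**2 = -8 + D**3)
l(N, L) = (27 + N)/(2*L) (l(N, L) = (27 + N)/((2*L)) = (27 + N)*(1/(2*L)) = (27 + N)/(2*L))
Y = -10/6967 (Y = 1/((1/2)*(27 - 6)/(-15) - 696) = 1/((1/2)*(-1/15)*21 - 696) = 1/(-7/10 - 696) = 1/(-6967/10) = -10/6967 ≈ -0.0014353)
Q(y) = 2/6967 - y**2/5 (Q(y) = -(y*y - 10/6967)/5 = -(y**2 - 10/6967)/5 = -(-10/6967 + y**2)/5 = 2/6967 - y**2/5)
m(28) - Q(559) = (-8 + 28**3) - (2/6967 - 1/5*559**2) = (-8 + 21952) - (2/6967 - 1/5*312481) = 21944 - (2/6967 - 312481/5) = 21944 - 1*(-2177055117/34835) = 21944 + 2177055117/34835 = 2941474357/34835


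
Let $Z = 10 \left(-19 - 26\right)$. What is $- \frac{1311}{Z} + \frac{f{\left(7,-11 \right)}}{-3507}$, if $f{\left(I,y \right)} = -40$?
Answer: $\frac{170951}{58450} \approx 2.9247$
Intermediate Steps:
$Z = -450$ ($Z = 10 \left(-45\right) = -450$)
$- \frac{1311}{Z} + \frac{f{\left(7,-11 \right)}}{-3507} = - \frac{1311}{-450} - \frac{40}{-3507} = \left(-1311\right) \left(- \frac{1}{450}\right) - - \frac{40}{3507} = \frac{437}{150} + \frac{40}{3507} = \frac{170951}{58450}$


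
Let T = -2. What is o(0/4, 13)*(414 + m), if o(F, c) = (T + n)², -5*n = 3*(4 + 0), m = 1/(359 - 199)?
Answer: 8015161/1000 ≈ 8015.2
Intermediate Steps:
m = 1/160 ≈ 0.0062500
n = -12/5 (n = -3*(4 + 0)/5 = -3*4/5 = -⅕*12 = -12/5 ≈ -2.4000)
o(F, c) = 484/25 (o(F, c) = (-2 - 12/5)² = (-22/5)² = 484/25)
o(0/4, 13)*(414 + m) = 484*(414 + 1/160)/25 = (484/25)*(66241/160) = 8015161/1000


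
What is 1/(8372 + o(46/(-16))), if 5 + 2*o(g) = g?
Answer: 16/133889 ≈ 0.00011950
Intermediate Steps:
o(g) = -5/2 + g/2
1/(8372 + o(46/(-16))) = 1/(8372 + (-5/2 + (46/(-16))/2)) = 1/(8372 + (-5/2 + (46*(-1/16))/2)) = 1/(8372 + (-5/2 + (1/2)*(-23/8))) = 1/(8372 + (-5/2 - 23/16)) = 1/(8372 - 63/16) = 1/(133889/16) = 16/133889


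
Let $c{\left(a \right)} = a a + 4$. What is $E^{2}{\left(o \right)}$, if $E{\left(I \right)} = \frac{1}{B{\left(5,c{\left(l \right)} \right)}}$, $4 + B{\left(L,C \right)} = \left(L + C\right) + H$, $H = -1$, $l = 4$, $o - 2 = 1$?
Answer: $\frac{1}{400} \approx 0.0025$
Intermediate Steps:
$o = 3$ ($o = 2 + 1 = 3$)
$c{\left(a \right)} = 4 + a^{2}$ ($c{\left(a \right)} = a^{2} + 4 = 4 + a^{2}$)
$B{\left(L,C \right)} = -5 + C + L$ ($B{\left(L,C \right)} = -4 - \left(1 - C - L\right) = -4 + \left(-1 + C + L\right) = -5 + C + L$)
$E{\left(I \right)} = \frac{1}{20}$ ($E{\left(I \right)} = \frac{1}{-5 + \left(4 + 4^{2}\right) + 5} = \frac{1}{-5 + \left(4 + 16\right) + 5} = \frac{1}{-5 + 20 + 5} = \frac{1}{20}$)
$E^{2}{\left(o \right)} = \left(\frac{1}{20}\right)^{2} = \frac{1}{400}$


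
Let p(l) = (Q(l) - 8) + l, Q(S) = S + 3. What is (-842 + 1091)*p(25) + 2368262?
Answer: 2379467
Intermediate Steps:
Q(S) = 3 + S
p(l) = -5 + 2*l (p(l) = ((3 + l) - 8) + l = (-5 + l) + l = -5 + 2*l)
(-842 + 1091)*p(25) + 2368262 = (-842 + 1091)*(-5 + 2*25) + 2368262 = 249*(-5 + 50) + 2368262 = 249*45 + 2368262 = 11205 + 2368262 = 2379467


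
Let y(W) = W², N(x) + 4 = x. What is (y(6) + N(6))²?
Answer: 1444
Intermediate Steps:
N(x) = -4 + x
(y(6) + N(6))² = (6² + (-4 + 6))² = (36 + 2)² = 38² = 1444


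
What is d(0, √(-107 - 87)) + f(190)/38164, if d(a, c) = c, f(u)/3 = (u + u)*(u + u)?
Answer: 108300/9541 + I*√194 ≈ 11.351 + 13.928*I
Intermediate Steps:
f(u) = 12*u² (f(u) = 3*((u + u)*(u + u)) = 3*((2*u)*(2*u)) = 3*(4*u²) = 12*u²)
d(0, √(-107 - 87)) + f(190)/38164 = √(-107 - 87) + (12*190²)/38164 = √(-194) + (12*36100)*(1/38164) = I*√194 + 433200*(1/38164) = I*√194 + 108300/9541 = 108300/9541 + I*√194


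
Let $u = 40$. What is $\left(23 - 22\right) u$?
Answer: $40$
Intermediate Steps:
$\left(23 - 22\right) u = \left(23 - 22\right) 40 = 1 \cdot 40 = 40$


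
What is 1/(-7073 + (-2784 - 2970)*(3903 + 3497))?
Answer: -1/42586673 ≈ -2.3482e-8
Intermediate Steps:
1/(-7073 + (-2784 - 2970)*(3903 + 3497)) = 1/(-7073 - 5754*7400) = 1/(-7073 - 42579600) = 1/(-42586673) = -1/42586673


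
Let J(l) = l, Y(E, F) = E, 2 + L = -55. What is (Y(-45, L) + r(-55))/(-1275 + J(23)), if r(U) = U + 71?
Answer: 29/1252 ≈ 0.023163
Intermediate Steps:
L = -57 (L = -2 - 55 = -57)
r(U) = 71 + U
(Y(-45, L) + r(-55))/(-1275 + J(23)) = (-45 + (71 - 55))/(-1275 + 23) = (-45 + 16)/(-1252) = -29*(-1/1252) = 29/1252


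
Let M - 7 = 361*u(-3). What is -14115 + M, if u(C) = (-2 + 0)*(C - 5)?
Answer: -8332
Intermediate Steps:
u(C) = 10 - 2*C (u(C) = -2*(-5 + C) = 10 - 2*C)
M = 5783 (M = 7 + 361*(10 - 2*(-3)) = 7 + 361*(10 + 6) = 7 + 361*16 = 7 + 5776 = 5783)
-14115 + M = -14115 + 5783 = -8332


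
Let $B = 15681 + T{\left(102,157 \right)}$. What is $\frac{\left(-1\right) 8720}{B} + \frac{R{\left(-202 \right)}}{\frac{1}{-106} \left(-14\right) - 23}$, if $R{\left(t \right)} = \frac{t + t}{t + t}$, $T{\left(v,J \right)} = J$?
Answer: $- \frac{5704027}{9597828} \approx -0.5943$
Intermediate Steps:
$R{\left(t \right)} = 1$ ($R{\left(t \right)} = \frac{2 t}{2 t} = 2 t \frac{1}{2 t} = 1$)
$B = 15838$ ($B = 15681 + 157 = 15838$)
$\frac{\left(-1\right) 8720}{B} + \frac{R{\left(-202 \right)}}{\frac{1}{-106} \left(-14\right) - 23} = \frac{\left(-1\right) 8720}{15838} + 1 \frac{1}{\frac{1}{-106} \left(-14\right) - 23} = \left(-8720\right) \frac{1}{15838} + 1 \frac{1}{\left(- \frac{1}{106}\right) \left(-14\right) - 23} = - \frac{4360}{7919} + 1 \frac{1}{\frac{7}{53} - 23} = - \frac{4360}{7919} + 1 \frac{1}{- \frac{1212}{53}} = - \frac{4360}{7919} + 1 \left(- \frac{53}{1212}\right) = - \frac{4360}{7919} - \frac{53}{1212} = - \frac{5704027}{9597828}$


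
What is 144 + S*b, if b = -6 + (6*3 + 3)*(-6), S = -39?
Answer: 5292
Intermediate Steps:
b = -132 (b = -6 + (18 + 3)*(-6) = -6 + 21*(-6) = -6 - 126 = -132)
144 + S*b = 144 - 39*(-132) = 144 + 5148 = 5292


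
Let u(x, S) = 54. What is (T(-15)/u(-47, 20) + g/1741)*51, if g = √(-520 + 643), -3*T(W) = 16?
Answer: -136/27 + 51*√123/1741 ≈ -4.7122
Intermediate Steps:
T(W) = -16/3 (T(W) = -⅓*16 = -16/3)
g = √123 ≈ 11.091
(T(-15)/u(-47, 20) + g/1741)*51 = (-16/3/54 + √123/1741)*51 = (-16/3*1/54 + √123*(1/1741))*51 = (-8/81 + √123/1741)*51 = -136/27 + 51*√123/1741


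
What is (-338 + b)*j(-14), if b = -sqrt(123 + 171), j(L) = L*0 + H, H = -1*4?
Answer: 1352 + 28*sqrt(6) ≈ 1420.6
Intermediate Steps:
H = -4
j(L) = -4 (j(L) = L*0 - 4 = 0 - 4 = -4)
b = -7*sqrt(6) (b = -sqrt(294) = -7*sqrt(6) ≈ -17.146)
(-338 + b)*j(-14) = (-338 - 7*sqrt(6))*(-4) = 1352 + 28*sqrt(6)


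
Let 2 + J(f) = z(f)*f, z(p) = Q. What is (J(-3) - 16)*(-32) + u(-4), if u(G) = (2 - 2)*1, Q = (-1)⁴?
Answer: 672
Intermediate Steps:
Q = 1
z(p) = 1
u(G) = 0 (u(G) = 0*1 = 0)
J(f) = -2 + f (J(f) = -2 + 1*f = -2 + f)
(J(-3) - 16)*(-32) + u(-4) = ((-2 - 3) - 16)*(-32) + 0 = (-5 - 16)*(-32) + 0 = -21*(-32) + 0 = 672 + 0 = 672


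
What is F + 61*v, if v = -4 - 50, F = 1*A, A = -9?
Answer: -3303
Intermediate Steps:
F = -9 (F = 1*(-9) = -9)
v = -54
F + 61*v = -9 + 61*(-54) = -9 - 3294 = -3303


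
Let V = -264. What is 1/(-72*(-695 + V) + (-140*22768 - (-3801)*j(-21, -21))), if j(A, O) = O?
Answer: -1/3198293 ≈ -3.1267e-7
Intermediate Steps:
1/(-72*(-695 + V) + (-140*22768 - (-3801)*j(-21, -21))) = 1/(-72*(-695 - 264) + (-140*22768 - (-3801)*(-21))) = 1/(-72*(-959) + (-3187520 - 1*79821)) = 1/(69048 + (-3187520 - 79821)) = 1/(69048 - 3267341) = 1/(-3198293) = -1/3198293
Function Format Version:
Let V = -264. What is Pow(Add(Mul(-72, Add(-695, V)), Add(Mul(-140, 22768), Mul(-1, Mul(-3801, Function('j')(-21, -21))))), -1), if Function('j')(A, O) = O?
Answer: Rational(-1, 3198293) ≈ -3.1267e-7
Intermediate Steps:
Pow(Add(Mul(-72, Add(-695, V)), Add(Mul(-140, 22768), Mul(-1, Mul(-3801, Function('j')(-21, -21))))), -1) = Pow(Add(Mul(-72, Add(-695, -264)), Add(Mul(-140, 22768), Mul(-1, Mul(-3801, -21)))), -1) = Pow(Add(Mul(-72, -959), Add(-3187520, Mul(-1, 79821))), -1) = Pow(Add(69048, Add(-3187520, -79821)), -1) = Pow(Add(69048, -3267341), -1) = Pow(-3198293, -1) = Rational(-1, 3198293)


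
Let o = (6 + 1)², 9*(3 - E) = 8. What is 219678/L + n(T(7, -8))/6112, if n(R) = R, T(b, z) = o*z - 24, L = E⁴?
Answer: 14488842695/1310069 ≈ 11060.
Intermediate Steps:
E = 19/9 (E = 3 - ⅑*8 = 3 - 8/9 = 19/9 ≈ 2.1111)
L = 130321/6561 (L = (19/9)⁴ = 130321/6561 ≈ 19.863)
o = 49 (o = 7² = 49)
T(b, z) = -24 + 49*z (T(b, z) = 49*z - 24 = -24 + 49*z)
219678/L + n(T(7, -8))/6112 = 219678/(130321/6561) + (-24 + 49*(-8))/6112 = 219678*(6561/130321) + (-24 - 392)*(1/6112) = 75858282/6859 - 416*1/6112 = 75858282/6859 - 13/191 = 14488842695/1310069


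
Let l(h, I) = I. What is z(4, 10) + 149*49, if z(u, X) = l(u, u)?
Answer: 7305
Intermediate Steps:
z(u, X) = u
z(4, 10) + 149*49 = 4 + 149*49 = 4 + 7301 = 7305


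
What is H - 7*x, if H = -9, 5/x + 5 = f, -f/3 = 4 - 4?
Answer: -2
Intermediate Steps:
f = 0 (f = -3*(4 - 4) = -3*0 = 0)
x = -1 (x = 5/(-5 + 0) = 5/(-5) = 5*(-⅕) = -1)
H - 7*x = -9 - 7*(-1) = -9 + 7 = -2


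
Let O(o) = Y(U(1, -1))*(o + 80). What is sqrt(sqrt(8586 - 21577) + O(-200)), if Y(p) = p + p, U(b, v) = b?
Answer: sqrt(-240 + I*sqrt(12991)) ≈ 3.584 + 15.901*I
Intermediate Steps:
Y(p) = 2*p
O(o) = 160 + 2*o (O(o) = (2*1)*(o + 80) = 2*(80 + o) = 160 + 2*o)
sqrt(sqrt(8586 - 21577) + O(-200)) = sqrt(sqrt(8586 - 21577) + (160 + 2*(-200))) = sqrt(sqrt(-12991) + (160 - 400)) = sqrt(I*sqrt(12991) - 240) = sqrt(-240 + I*sqrt(12991))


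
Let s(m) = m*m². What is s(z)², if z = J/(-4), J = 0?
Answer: 0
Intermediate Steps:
z = 0 (z = 0/(-4) = 0*(-¼) = 0)
s(m) = m³
s(z)² = (0³)² = 0² = 0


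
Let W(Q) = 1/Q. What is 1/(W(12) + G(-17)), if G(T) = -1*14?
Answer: -12/167 ≈ -0.071856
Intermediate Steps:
G(T) = -14
1/(W(12) + G(-17)) = 1/(1/12 - 14) = 1/(-167/12) = -12/167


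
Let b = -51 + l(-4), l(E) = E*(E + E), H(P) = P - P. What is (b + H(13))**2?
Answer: 361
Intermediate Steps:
H(P) = 0
l(E) = 2*E**2 (l(E) = E*(2*E) = 2*E**2)
b = -19 (b = -51 + 2*(-4)**2 = -51 + 2*16 = -51 + 32 = -19)
(b + H(13))**2 = (-19 + 0)**2 = (-19)**2 = 361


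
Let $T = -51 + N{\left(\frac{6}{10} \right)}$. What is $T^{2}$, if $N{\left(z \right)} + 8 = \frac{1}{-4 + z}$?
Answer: $\frac{1016064}{289} \approx 3515.8$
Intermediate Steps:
$N{\left(z \right)} = -8 + \frac{1}{-4 + z}$
$T = - \frac{1008}{17}$ ($T = -51 + \frac{33 - 8 \cdot \frac{6}{10}}{-4 + \frac{6}{10}} = -51 + \frac{33 - 8 \cdot 6 \cdot \frac{1}{10}}{-4 + 6 \cdot \frac{1}{10}} = -51 + \frac{33 - \frac{24}{5}}{-4 + \frac{3}{5}} = -51 + \frac{33 - \frac{24}{5}}{- \frac{17}{5}} = -51 - \frac{141}{17} = - \frac{1008}{17} \approx -59.294$)
$T^{2} = \left(- \frac{1008}{17}\right)^{2} = \frac{1016064}{289}$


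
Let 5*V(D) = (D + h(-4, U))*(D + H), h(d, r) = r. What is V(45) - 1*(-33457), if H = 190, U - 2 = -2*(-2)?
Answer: 35854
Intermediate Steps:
U = 6 (U = 2 - 2*(-2) = 2 + 4 = 6)
V(D) = (6 + D)*(190 + D)/5 (V(D) = ((D + 6)*(D + 190))/5 = ((6 + D)*(190 + D))/5 = (6 + D)*(190 + D)/5)
V(45) - 1*(-33457) = (228 + (1/5)*45**2 + (196/5)*45) - 1*(-33457) = (228 + (1/5)*2025 + 1764) + 33457 = (228 + 405 + 1764) + 33457 = 2397 + 33457 = 35854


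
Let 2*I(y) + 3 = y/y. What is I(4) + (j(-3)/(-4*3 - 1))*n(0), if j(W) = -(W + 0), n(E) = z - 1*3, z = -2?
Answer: 2/13 ≈ 0.15385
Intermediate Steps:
I(y) = -1 (I(y) = -3/2 + (y/y)/2 = -3/2 + (½)*1 = -3/2 + ½ = -1)
n(E) = -5 (n(E) = -2 - 1*3 = -2 - 3 = -5)
j(W) = -W
I(4) + (j(-3)/(-4*3 - 1))*n(0) = -1 + ((-1*(-3))/(-4*3 - 1))*(-5) = -1 + (3/(-12 - 1))*(-5) = -1 + (3/(-13))*(-5) = -1 + (3*(-1/13))*(-5) = -1 - 3/13*(-5) = -1 + 15/13 = 2/13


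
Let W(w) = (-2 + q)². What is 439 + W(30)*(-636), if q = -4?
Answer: -22457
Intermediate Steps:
W(w) = 36 (W(w) = (-2 - 4)² = (-6)² = 36)
439 + W(30)*(-636) = 439 + 36*(-636) = 439 - 22896 = -22457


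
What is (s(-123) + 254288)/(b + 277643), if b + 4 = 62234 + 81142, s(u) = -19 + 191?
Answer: 50892/84203 ≈ 0.60440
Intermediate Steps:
s(u) = 172
b = 143372 (b = -4 + (62234 + 81142) = -4 + 143376 = 143372)
(s(-123) + 254288)/(b + 277643) = (172 + 254288)/(143372 + 277643) = 254460/421015 = 254460*(1/421015) = 50892/84203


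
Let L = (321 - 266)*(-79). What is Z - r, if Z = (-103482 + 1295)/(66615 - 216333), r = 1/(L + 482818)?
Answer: 16297856911/23878673538 ≈ 0.68253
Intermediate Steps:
L = -4345 (L = 55*(-79) = -4345)
r = 1/478473 (r = 1/(-4345 + 482818) = 1/478473 ≈ 2.0900e-6)
Z = 102187/149718 (Z = -102187/(-149718) = -102187*(-1/149718) = 102187/149718 ≈ 0.68253)
Z - r = 102187/149718 - 1*1/478473 = 102187/149718 - 1/478473 = 16297856911/23878673538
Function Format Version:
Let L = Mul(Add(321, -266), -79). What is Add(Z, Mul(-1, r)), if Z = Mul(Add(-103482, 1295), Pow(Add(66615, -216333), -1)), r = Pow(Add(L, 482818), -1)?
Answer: Rational(16297856911, 23878673538) ≈ 0.68253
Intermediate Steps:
L = -4345 (L = Mul(55, -79) = -4345)
r = Rational(1, 478473) (r = Pow(Add(-4345, 482818), -1) = Pow(478473, -1) = Rational(1, 478473) ≈ 2.0900e-6)
Z = Rational(102187, 149718) (Z = Mul(-102187, Pow(-149718, -1)) = Mul(-102187, Rational(-1, 149718)) = Rational(102187, 149718) ≈ 0.68253)
Add(Z, Mul(-1, r)) = Add(Rational(102187, 149718), Mul(-1, Rational(1, 478473))) = Add(Rational(102187, 149718), Rational(-1, 478473)) = Rational(16297856911, 23878673538)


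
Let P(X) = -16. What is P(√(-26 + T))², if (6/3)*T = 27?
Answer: 256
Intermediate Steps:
T = 27/2 (T = (½)*27 = 27/2 ≈ 13.500)
P(√(-26 + T))² = (-16)² = 256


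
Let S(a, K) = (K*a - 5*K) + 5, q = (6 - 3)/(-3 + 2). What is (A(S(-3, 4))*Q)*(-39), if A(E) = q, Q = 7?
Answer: 819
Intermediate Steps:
q = -3 (q = 3/(-1) = 3*(-1) = -3)
S(a, K) = 5 - 5*K + K*a (S(a, K) = (-5*K + K*a) + 5 = 5 - 5*K + K*a)
A(E) = -3
(A(S(-3, 4))*Q)*(-39) = -3*7*(-39) = -21*(-39) = 819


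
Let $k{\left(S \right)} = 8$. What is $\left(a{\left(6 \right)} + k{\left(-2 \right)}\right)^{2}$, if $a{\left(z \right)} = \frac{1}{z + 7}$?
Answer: $\frac{11025}{169} \approx 65.237$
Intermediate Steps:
$a{\left(z \right)} = \frac{1}{7 + z}$
$\left(a{\left(6 \right)} + k{\left(-2 \right)}\right)^{2} = \left(\frac{1}{7 + 6} + 8\right)^{2} = \left(\frac{1}{13} + 8\right)^{2} = \left(\frac{105}{13}\right)^{2} = \frac{11025}{169}$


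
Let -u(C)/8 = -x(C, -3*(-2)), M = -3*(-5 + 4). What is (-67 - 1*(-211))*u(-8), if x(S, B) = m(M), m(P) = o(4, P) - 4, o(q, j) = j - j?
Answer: -4608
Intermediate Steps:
o(q, j) = 0
M = 3 (M = -3*(-1) = 3)
m(P) = -4 (m(P) = 0 - 4 = -4)
x(S, B) = -4
u(C) = -32 (u(C) = -(-8)*(-4) = -8*4 = -32)
(-67 - 1*(-211))*u(-8) = (-67 - 1*(-211))*(-32) = (-67 + 211)*(-32) = 144*(-32) = -4608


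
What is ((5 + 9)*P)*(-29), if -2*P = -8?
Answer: -1624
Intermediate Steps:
P = 4 (P = -½*(-8) = 4)
((5 + 9)*P)*(-29) = ((5 + 9)*4)*(-29) = (14*4)*(-29) = 56*(-29) = -1624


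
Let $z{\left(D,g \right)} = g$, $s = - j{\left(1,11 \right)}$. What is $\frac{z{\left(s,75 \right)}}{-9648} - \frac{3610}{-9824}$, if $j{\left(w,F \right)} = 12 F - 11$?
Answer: $\frac{177565}{493656} \approx 0.35969$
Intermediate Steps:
$j{\left(w,F \right)} = -11 + 12 F$
$s = -121$ ($s = - (-11 + 12 \cdot 11) = - (-11 + 132) = \left(-1\right) 121 = -121$)
$\frac{z{\left(s,75 \right)}}{-9648} - \frac{3610}{-9824} = \frac{75}{-9648} - \frac{3610}{-9824} = 75 \left(- \frac{1}{9648}\right) - - \frac{1805}{4912} = - \frac{25}{3216} + \frac{1805}{4912} = \frac{177565}{493656}$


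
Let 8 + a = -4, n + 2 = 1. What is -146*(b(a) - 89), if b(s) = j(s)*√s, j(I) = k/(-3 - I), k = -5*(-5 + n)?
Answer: 12994 - 2920*I*√3/3 ≈ 12994.0 - 1685.9*I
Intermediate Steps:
n = -1 (n = -2 + 1 = -1)
a = -12 (a = -8 - 4 = -12)
k = 30 (k = -5*(-5 - 1) = -5*(-6) = 30)
j(I) = 30/(-3 - I)
b(s) = -30*√s/(3 + s) (b(s) = (-30/(3 + s))*√s = -30*√s/(3 + s))
-146*(b(a) - 89) = -146*(-30*√(-12)/(3 - 12) - 89) = -146*(-30*2*I*√3/(-9) - 89) = -146*(-30*2*I*√3*(-⅑) - 89) = -146*(20*I*√3/3 - 89) = -146*(-89 + 20*I*√3/3) = 12994 - 2920*I*√3/3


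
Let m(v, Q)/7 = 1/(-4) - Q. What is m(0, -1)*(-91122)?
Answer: -956781/2 ≈ -4.7839e+5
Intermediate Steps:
m(v, Q) = -7/4 - 7*Q (m(v, Q) = 7*(1/(-4) - Q) = 7*(-¼ - Q) = -7/4 - 7*Q)
m(0, -1)*(-91122) = (-7/4 - 7*(-1))*(-91122) = (-7/4 + 7)*(-91122) = (21/4)*(-91122) = -956781/2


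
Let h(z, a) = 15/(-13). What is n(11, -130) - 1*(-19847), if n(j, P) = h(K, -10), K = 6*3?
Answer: 257996/13 ≈ 19846.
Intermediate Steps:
K = 18
h(z, a) = -15/13 (h(z, a) = 15*(-1/13) = -15/13)
n(j, P) = -15/13
n(11, -130) - 1*(-19847) = -15/13 - 1*(-19847) = -15/13 + 19847 = 257996/13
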